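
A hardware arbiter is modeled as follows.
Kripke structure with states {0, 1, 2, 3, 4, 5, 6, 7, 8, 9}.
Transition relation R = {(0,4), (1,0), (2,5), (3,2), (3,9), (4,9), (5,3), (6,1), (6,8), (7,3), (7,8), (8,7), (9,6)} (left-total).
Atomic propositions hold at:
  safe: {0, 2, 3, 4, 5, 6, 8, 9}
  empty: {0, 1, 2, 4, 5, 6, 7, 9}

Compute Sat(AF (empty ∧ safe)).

Sat(empty ∧ safe) = {0, 2, 4, 5, 6, 9}
AF (empty ∧ safe): least fixpoint, start Z0 = {0, 2, 4, 5, 6, 9}, add states with every successor in Z. Z1 = {0, 1, 2, 3, 4, 5, 6, 9}; fixed.
Sat(AF (empty ∧ safe)) = {0, 1, 2, 3, 4, 5, 6, 9}

{0, 1, 2, 3, 4, 5, 6, 9}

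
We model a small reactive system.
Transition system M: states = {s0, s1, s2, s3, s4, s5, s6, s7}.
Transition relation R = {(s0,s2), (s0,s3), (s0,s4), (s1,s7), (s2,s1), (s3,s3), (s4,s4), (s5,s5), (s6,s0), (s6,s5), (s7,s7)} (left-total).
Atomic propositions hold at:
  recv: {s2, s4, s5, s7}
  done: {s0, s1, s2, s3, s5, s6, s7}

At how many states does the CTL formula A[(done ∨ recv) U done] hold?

7

Sat(done ∨ recv) = {s0, s1, s2, s3, s4, s5, s6, s7}
A[(done ∨ recv) U done]: least fixpoint, start Z0 = Sat(done) = {s0, s1, s2, s3, s5, s6, s7}, add states in Sat(done ∨ recv) with every successor in Z. Already a fixed point.
Sat(A[(done ∨ recv) U done]) = {s0, s1, s2, s3, s5, s6, s7}
|Sat(A[(done ∨ recv) U done])| = |{s0, s1, s2, s3, s5, s6, s7}| = 7.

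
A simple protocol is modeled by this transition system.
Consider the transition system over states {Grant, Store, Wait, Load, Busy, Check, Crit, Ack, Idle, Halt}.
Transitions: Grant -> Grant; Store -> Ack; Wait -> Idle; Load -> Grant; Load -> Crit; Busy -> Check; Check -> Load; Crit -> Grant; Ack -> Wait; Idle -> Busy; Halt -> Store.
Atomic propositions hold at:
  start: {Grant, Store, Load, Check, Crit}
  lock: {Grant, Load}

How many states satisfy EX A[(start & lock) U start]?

Sat(start & lock) = {Grant, Load}
A[(start & lock) U start]: least fixpoint, start Z0 = Sat(start) = {Grant, Store, Load, Check, Crit}, add states in Sat(start & lock) with every successor in Z. Already a fixed point.
Sat(A[(start & lock) U start]) = {Grant, Store, Load, Check, Crit}
Sat(EX A[(start & lock) U start]) = {s : some successor in {Grant, Store, Load, Check, Crit}} = {Grant, Load, Busy, Check, Crit, Halt}
|Sat(EX A[(start & lock) U start])| = |{Grant, Load, Busy, Check, Crit, Halt}| = 6.

6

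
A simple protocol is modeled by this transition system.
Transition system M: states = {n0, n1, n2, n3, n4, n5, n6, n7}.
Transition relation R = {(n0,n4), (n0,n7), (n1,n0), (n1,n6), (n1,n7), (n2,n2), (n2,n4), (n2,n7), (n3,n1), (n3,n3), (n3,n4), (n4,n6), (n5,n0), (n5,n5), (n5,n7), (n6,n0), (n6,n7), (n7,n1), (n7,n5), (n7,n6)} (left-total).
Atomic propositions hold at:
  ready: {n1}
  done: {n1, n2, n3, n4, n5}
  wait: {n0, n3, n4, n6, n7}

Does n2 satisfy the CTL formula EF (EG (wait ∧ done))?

Sat(wait ∧ done) = {n3, n4}
EG (wait ∧ done): greatest fixpoint, start Z0 = {n3, n4}, keep only states in Sat with some successor in Z. Z1 = {n3}; fixed.
Sat(EG (wait ∧ done)) = {n3}
EF (EG (wait ∧ done)): least fixpoint, start Z0 = {n3}, add states with some successor in Z. Already a fixed point.
Sat(EF (EG (wait ∧ done))) = {n3}
n2 ∉ Sat(EF (EG (wait ∧ done))) = {n3}, so the formula does not hold at n2.

No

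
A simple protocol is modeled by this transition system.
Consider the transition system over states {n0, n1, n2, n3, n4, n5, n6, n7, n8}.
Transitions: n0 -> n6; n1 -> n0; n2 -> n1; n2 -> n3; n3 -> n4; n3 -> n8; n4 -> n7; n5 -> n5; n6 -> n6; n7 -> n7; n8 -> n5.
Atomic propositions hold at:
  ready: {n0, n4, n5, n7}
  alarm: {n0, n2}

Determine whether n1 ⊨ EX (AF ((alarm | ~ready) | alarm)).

Yes

Sat(~ready) = {n1, n2, n3, n6, n8}
Sat(alarm | ~ready) = {n0, n1, n2, n3, n6, n8}
Sat((alarm | ~ready) | alarm) = {n0, n1, n2, n3, n6, n8}
AF ((alarm | ~ready) | alarm): least fixpoint, start Z0 = {n0, n1, n2, n3, n6, n8}, add states with every successor in Z. Already a fixed point.
Sat(AF ((alarm | ~ready) | alarm)) = {n0, n1, n2, n3, n6, n8}
Sat(EX (AF ((alarm | ~ready) | alarm))) = {s : some successor in {n0, n1, n2, n3, n6, n8}} = {n0, n1, n2, n3, n6}
n1 ∈ Sat(EX (AF ((alarm | ~ready) | alarm))) = {n0, n1, n2, n3, n6}, so the formula holds at n1.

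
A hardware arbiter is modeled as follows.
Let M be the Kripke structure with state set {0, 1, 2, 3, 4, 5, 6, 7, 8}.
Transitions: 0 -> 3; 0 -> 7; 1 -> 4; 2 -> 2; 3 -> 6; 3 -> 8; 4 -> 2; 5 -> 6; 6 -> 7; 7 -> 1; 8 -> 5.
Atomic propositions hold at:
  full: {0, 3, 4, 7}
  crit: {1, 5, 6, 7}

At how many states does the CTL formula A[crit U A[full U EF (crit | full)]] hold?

Sat(crit | full) = {0, 1, 3, 4, 5, 6, 7}
EF (crit | full): least fixpoint, start Z0 = {0, 1, 3, 4, 5, 6, 7}, add states with some successor in Z. Z1 = {0, 1, 3, 4, 5, 6, 7, 8}; fixed.
Sat(EF (crit | full)) = {0, 1, 3, 4, 5, 6, 7, 8}
A[full U EF (crit | full)]: least fixpoint, start Z0 = Sat(EF (crit | full)) = {0, 1, 3, 4, 5, 6, 7, 8}, add states in Sat(full) with every successor in Z. Already a fixed point.
Sat(A[full U EF (crit | full)]) = {0, 1, 3, 4, 5, 6, 7, 8}
A[crit U A[full U EF (crit | full)]]: least fixpoint, start Z0 = Sat(A[full U EF (crit | full)]) = {0, 1, 3, 4, 5, 6, 7, 8}, add states in Sat(crit) with every successor in Z. Already a fixed point.
Sat(A[crit U A[full U EF (crit | full)]]) = {0, 1, 3, 4, 5, 6, 7, 8}
|Sat(A[crit U A[full U EF (crit | full)]])| = |{0, 1, 3, 4, 5, 6, 7, 8}| = 8.

8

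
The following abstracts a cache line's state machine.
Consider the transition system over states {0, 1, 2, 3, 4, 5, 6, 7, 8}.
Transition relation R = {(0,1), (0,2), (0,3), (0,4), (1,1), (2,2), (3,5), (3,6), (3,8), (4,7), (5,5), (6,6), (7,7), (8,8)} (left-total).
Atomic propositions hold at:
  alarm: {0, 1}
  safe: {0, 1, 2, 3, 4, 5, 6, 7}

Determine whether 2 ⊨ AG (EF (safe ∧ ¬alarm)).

Sat(¬alarm) = {2, 3, 4, 5, 6, 7, 8}
Sat(safe ∧ ¬alarm) = {2, 3, 4, 5, 6, 7}
EF (safe ∧ ¬alarm): least fixpoint, start Z0 = {2, 3, 4, 5, 6, 7}, add states with some successor in Z. Z1 = {0, 2, 3, 4, 5, 6, 7}; fixed.
Sat(EF (safe ∧ ¬alarm)) = {0, 2, 3, 4, 5, 6, 7}
AG (EF (safe ∧ ¬alarm)): greatest fixpoint, start Z0 = {0, 2, 3, 4, 5, 6, 7}, keep only states in Sat with every successor in Z. Z1 = {2, 4, 5, 6, 7}; fixed.
Sat(AG (EF (safe ∧ ¬alarm))) = {2, 4, 5, 6, 7}
2 ∈ Sat(AG (EF (safe ∧ ¬alarm))) = {2, 4, 5, 6, 7}, so the formula holds at 2.

Yes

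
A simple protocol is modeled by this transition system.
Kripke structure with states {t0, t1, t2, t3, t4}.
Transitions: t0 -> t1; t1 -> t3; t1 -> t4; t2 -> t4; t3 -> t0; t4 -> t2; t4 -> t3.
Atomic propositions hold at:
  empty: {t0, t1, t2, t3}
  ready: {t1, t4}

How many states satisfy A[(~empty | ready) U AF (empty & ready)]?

3

Sat(~empty) = {t4}
Sat(~empty | ready) = {t1, t4}
Sat(empty & ready) = {t1}
AF (empty & ready): least fixpoint, start Z0 = {t1}, add states with every successor in Z. Z1 = {t0, t1}; Z2 = {t0, t1, t3}; fixed.
Sat(AF (empty & ready)) = {t0, t1, t3}
A[(~empty | ready) U AF (empty & ready)]: least fixpoint, start Z0 = Sat(AF (empty & ready)) = {t0, t1, t3}, add states in Sat(~empty | ready) with every successor in Z. Already a fixed point.
Sat(A[(~empty | ready) U AF (empty & ready)]) = {t0, t1, t3}
|Sat(A[(~empty | ready) U AF (empty & ready)])| = |{t0, t1, t3}| = 3.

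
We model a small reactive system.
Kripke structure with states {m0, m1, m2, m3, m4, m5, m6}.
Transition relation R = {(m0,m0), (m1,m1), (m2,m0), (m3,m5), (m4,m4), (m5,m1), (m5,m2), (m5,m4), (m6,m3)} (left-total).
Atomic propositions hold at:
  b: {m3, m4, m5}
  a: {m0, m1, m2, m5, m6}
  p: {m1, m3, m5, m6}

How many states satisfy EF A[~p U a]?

6

Sat(~p) = {m0, m2, m4}
A[~p U a]: least fixpoint, start Z0 = Sat(a) = {m0, m1, m2, m5, m6}, add states in Sat(~p) with every successor in Z. Already a fixed point.
Sat(A[~p U a]) = {m0, m1, m2, m5, m6}
EF A[~p U a]: least fixpoint, start Z0 = {m0, m1, m2, m5, m6}, add states with some successor in Z. Z1 = {m0, m1, m2, m3, m5, m6}; fixed.
Sat(EF A[~p U a]) = {m0, m1, m2, m3, m5, m6}
|Sat(EF A[~p U a])| = |{m0, m1, m2, m3, m5, m6}| = 6.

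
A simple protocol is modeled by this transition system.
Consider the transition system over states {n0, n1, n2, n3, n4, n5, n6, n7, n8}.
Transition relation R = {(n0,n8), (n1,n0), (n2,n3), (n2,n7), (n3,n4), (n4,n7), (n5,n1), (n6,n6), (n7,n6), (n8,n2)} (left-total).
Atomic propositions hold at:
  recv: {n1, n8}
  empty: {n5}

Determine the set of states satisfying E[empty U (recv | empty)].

Sat(recv | empty) = {n1, n5, n8}
E[empty U (recv | empty)]: least fixpoint, start Z0 = Sat((recv | empty)) = {n1, n5, n8}, add states in Sat(empty) with some successor in Z. Already a fixed point.
Sat(E[empty U (recv | empty)]) = {n1, n5, n8}

{n1, n5, n8}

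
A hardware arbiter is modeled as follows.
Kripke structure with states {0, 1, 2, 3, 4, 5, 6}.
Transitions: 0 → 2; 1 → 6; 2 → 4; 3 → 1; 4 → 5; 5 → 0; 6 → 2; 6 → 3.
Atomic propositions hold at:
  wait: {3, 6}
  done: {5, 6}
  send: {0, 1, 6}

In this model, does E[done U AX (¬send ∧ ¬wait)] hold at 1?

No

Sat(¬send) = {2, 3, 4, 5}
Sat(¬wait) = {0, 1, 2, 4, 5}
Sat(¬send ∧ ¬wait) = {2, 4, 5}
Sat(AX (¬send ∧ ¬wait)) = {s : every successor in {2, 4, 5}} = {0, 2, 4}
E[done U AX (¬send ∧ ¬wait)]: least fixpoint, start Z0 = Sat(AX (¬send ∧ ¬wait)) = {0, 2, 4}, add states in Sat(done) with some successor in Z. Z1 = {0, 2, 4, 5, 6}; fixed.
Sat(E[done U AX (¬send ∧ ¬wait)]) = {0, 2, 4, 5, 6}
1 ∉ Sat(E[done U AX (¬send ∧ ¬wait)]) = {0, 2, 4, 5, 6}, so the formula does not hold at 1.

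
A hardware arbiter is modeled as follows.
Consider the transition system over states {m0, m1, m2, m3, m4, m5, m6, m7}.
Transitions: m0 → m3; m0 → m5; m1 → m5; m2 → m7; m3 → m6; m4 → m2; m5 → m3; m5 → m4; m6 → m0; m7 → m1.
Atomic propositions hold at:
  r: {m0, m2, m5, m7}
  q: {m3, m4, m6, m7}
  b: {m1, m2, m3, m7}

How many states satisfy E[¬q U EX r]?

Sat(¬q) = {m0, m1, m2, m5}
Sat(EX r) = {s : some successor in {m0, m2, m5, m7}} = {m0, m1, m2, m4, m6}
E[¬q U EX r]: least fixpoint, start Z0 = Sat(EX r) = {m0, m1, m2, m4, m6}, add states in Sat(¬q) with some successor in Z. Z1 = {m0, m1, m2, m4, m5, m6}; fixed.
Sat(E[¬q U EX r]) = {m0, m1, m2, m4, m5, m6}
|Sat(E[¬q U EX r])| = |{m0, m1, m2, m4, m5, m6}| = 6.

6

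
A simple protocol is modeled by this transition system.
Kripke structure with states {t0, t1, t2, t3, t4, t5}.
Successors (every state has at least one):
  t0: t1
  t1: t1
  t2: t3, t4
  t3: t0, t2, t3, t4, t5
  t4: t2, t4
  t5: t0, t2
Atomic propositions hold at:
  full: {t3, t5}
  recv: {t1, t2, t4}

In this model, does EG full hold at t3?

Yes

EG full: greatest fixpoint, start Z0 = {t3, t5}, keep only states in Sat with some successor in Z. Z1 = {t3}; fixed.
Sat(EG full) = {t3}
t3 ∈ Sat(EG full) = {t3}, so the formula holds at t3.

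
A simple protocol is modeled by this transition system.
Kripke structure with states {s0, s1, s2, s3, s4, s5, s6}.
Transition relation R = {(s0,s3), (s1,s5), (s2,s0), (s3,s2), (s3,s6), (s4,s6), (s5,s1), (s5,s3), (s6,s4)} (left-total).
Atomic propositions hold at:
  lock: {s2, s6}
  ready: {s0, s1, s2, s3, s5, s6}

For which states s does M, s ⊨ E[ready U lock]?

{s0, s1, s2, s3, s5, s6}

E[ready U lock]: least fixpoint, start Z0 = Sat(lock) = {s2, s6}, add states in Sat(ready) with some successor in Z. Z1 = {s2, s3, s6}; Z2 = {s0, s2, s3, s5, s6}; Z3 = {s0, s1, s2, s3, s5, s6}; fixed.
Sat(E[ready U lock]) = {s0, s1, s2, s3, s5, s6}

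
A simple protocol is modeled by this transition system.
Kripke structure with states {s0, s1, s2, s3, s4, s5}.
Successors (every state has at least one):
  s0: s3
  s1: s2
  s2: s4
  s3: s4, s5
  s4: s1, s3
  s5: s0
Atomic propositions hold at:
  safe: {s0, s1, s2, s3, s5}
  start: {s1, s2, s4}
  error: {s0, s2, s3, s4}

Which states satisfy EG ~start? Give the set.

Sat(~start) = {s0, s3, s5}
EG ~start: greatest fixpoint, start Z0 = {s0, s3, s5}, keep only states in Sat with some successor in Z. Already a fixed point.
Sat(EG ~start) = {s0, s3, s5}

{s0, s3, s5}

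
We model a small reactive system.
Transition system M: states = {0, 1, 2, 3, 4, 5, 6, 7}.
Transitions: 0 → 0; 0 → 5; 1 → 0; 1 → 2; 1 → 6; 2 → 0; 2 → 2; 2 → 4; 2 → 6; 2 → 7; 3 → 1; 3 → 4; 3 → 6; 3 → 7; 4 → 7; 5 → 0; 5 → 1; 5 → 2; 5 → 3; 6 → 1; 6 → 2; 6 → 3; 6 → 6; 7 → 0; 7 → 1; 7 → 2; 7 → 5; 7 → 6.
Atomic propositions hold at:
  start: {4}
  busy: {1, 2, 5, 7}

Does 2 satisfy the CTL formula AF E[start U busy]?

E[start U busy]: least fixpoint, start Z0 = Sat(busy) = {1, 2, 5, 7}, add states in Sat(start) with some successor in Z. Z1 = {1, 2, 4, 5, 7}; fixed.
Sat(E[start U busy]) = {1, 2, 4, 5, 7}
AF E[start U busy]: least fixpoint, start Z0 = {1, 2, 4, 5, 7}, add states with every successor in Z. Already a fixed point.
Sat(AF E[start U busy]) = {1, 2, 4, 5, 7}
2 ∈ Sat(AF E[start U busy]) = {1, 2, 4, 5, 7}, so the formula holds at 2.

Yes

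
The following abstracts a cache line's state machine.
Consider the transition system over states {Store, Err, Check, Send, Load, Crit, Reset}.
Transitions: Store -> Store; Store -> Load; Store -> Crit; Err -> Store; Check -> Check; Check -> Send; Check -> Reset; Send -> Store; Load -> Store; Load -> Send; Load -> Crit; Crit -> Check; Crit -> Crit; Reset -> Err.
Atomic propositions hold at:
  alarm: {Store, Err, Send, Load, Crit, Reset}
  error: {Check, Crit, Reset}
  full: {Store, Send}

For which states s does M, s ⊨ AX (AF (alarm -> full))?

Sat(alarm -> full) = {Store, Check, Send}
AF (alarm -> full): least fixpoint, start Z0 = {Store, Check, Send}, add states with every successor in Z. Z1 = {Store, Err, Check, Send}; Z2 = {Store, Err, Check, Send, Reset}; fixed.
Sat(AF (alarm -> full)) = {Store, Err, Check, Send, Reset}
Sat(AX (AF (alarm -> full))) = {s : every successor in {Store, Err, Check, Send, Reset}} = {Err, Check, Send, Reset}

{Err, Check, Send, Reset}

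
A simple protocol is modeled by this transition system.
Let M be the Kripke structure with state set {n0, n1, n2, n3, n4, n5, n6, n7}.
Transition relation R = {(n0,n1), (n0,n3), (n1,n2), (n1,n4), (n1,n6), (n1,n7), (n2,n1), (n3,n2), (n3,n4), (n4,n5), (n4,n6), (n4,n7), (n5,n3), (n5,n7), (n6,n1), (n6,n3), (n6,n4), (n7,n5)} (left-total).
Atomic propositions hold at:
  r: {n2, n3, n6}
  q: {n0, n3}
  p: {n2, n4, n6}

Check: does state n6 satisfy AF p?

Yes

AF p: least fixpoint, start Z0 = {n2, n4, n6}, add states with every successor in Z. Z1 = {n2, n3, n4, n6}; fixed.
Sat(AF p) = {n2, n3, n4, n6}
n6 ∈ Sat(AF p) = {n2, n3, n4, n6}, so the formula holds at n6.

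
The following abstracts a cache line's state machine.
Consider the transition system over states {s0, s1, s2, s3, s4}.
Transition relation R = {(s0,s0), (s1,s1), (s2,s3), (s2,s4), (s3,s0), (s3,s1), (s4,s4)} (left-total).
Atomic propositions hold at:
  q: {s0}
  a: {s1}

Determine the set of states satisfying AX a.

Sat(AX a) = {s : every successor in {s1}} = {s1}

{s1}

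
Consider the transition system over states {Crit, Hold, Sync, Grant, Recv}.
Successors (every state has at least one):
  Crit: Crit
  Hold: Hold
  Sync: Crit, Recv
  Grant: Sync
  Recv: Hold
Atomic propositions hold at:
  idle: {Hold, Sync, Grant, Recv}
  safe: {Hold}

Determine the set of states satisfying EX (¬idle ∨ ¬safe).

Sat(¬idle) = {Crit}
Sat(¬safe) = {Crit, Sync, Grant, Recv}
Sat(¬idle ∨ ¬safe) = {Crit, Sync, Grant, Recv}
Sat(EX (¬idle ∨ ¬safe)) = {s : some successor in {Crit, Sync, Grant, Recv}} = {Crit, Sync, Grant}

{Crit, Sync, Grant}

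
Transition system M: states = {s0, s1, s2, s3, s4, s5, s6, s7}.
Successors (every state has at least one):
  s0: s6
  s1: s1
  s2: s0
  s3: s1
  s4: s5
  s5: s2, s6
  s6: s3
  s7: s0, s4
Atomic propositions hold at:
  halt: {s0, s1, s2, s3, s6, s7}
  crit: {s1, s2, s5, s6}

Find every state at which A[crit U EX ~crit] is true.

{s2, s5, s6, s7}

Sat(~crit) = {s0, s3, s4, s7}
Sat(EX ~crit) = {s : some successor in {s0, s3, s4, s7}} = {s2, s6, s7}
A[crit U EX ~crit]: least fixpoint, start Z0 = Sat(EX ~crit) = {s2, s6, s7}, add states in Sat(crit) with every successor in Z. Z1 = {s2, s5, s6, s7}; fixed.
Sat(A[crit U EX ~crit]) = {s2, s5, s6, s7}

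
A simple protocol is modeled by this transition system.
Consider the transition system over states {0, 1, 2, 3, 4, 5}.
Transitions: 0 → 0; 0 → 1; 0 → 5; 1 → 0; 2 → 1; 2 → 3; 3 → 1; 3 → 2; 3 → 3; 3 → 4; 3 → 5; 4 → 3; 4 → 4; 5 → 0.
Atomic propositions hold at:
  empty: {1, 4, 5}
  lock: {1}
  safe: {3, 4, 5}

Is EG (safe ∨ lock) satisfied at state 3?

Yes

Sat(safe ∨ lock) = {1, 3, 4, 5}
EG (safe ∨ lock): greatest fixpoint, start Z0 = {1, 3, 4, 5}, keep only states in Sat with some successor in Z. Z1 = {3, 4}; fixed.
Sat(EG (safe ∨ lock)) = {3, 4}
3 ∈ Sat(EG (safe ∨ lock)) = {3, 4}, so the formula holds at 3.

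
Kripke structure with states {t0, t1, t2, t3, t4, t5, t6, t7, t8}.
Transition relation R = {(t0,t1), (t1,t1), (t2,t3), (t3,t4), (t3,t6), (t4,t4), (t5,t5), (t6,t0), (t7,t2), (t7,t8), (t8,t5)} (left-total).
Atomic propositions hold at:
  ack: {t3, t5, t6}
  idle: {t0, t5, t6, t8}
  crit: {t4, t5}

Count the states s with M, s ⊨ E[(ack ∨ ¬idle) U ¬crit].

7

Sat(¬idle) = {t1, t2, t3, t4, t7}
Sat(ack ∨ ¬idle) = {t1, t2, t3, t4, t5, t6, t7}
Sat(¬crit) = {t0, t1, t2, t3, t6, t7, t8}
E[(ack ∨ ¬idle) U ¬crit]: least fixpoint, start Z0 = Sat(¬crit) = {t0, t1, t2, t3, t6, t7, t8}, add states in Sat(ack ∨ ¬idle) with some successor in Z. Already a fixed point.
Sat(E[(ack ∨ ¬idle) U ¬crit]) = {t0, t1, t2, t3, t6, t7, t8}
|Sat(E[(ack ∨ ¬idle) U ¬crit])| = |{t0, t1, t2, t3, t6, t7, t8}| = 7.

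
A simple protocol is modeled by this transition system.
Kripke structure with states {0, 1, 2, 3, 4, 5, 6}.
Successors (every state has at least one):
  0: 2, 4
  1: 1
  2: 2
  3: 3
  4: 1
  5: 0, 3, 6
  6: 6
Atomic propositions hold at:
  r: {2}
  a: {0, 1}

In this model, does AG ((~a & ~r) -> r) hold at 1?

Yes

Sat(~a) = {2, 3, 4, 5, 6}
Sat(~r) = {0, 1, 3, 4, 5, 6}
Sat(~a & ~r) = {3, 4, 5, 6}
Sat((~a & ~r) -> r) = {0, 1, 2}
AG ((~a & ~r) -> r): greatest fixpoint, start Z0 = {0, 1, 2}, keep only states in Sat with every successor in Z. Z1 = {1, 2}; fixed.
Sat(AG ((~a & ~r) -> r)) = {1, 2}
1 ∈ Sat(AG ((~a & ~r) -> r)) = {1, 2}, so the formula holds at 1.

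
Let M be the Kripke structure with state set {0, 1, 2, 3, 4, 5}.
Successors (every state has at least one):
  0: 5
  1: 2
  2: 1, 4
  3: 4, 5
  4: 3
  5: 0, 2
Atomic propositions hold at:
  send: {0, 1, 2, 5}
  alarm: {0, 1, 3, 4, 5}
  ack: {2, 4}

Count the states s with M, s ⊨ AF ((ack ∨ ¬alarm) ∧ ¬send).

1

Sat(¬alarm) = {2}
Sat(ack ∨ ¬alarm) = {2, 4}
Sat(¬send) = {3, 4}
Sat((ack ∨ ¬alarm) ∧ ¬send) = {4}
AF ((ack ∨ ¬alarm) ∧ ¬send): least fixpoint, start Z0 = {4}, add states with every successor in Z. Already a fixed point.
Sat(AF ((ack ∨ ¬alarm) ∧ ¬send)) = {4}
|Sat(AF ((ack ∨ ¬alarm) ∧ ¬send))| = |{4}| = 1.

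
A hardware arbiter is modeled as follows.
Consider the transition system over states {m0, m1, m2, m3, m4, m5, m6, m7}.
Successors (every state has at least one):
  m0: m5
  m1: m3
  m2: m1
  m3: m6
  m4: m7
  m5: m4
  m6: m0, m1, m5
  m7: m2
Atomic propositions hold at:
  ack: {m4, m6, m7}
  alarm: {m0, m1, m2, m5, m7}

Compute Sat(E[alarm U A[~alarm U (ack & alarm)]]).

{m0, m4, m5, m7}

Sat(~alarm) = {m3, m4, m6}
Sat(ack & alarm) = {m7}
A[~alarm U (ack & alarm)]: least fixpoint, start Z0 = Sat((ack & alarm)) = {m7}, add states in Sat(~alarm) with every successor in Z. Z1 = {m4, m7}; fixed.
Sat(A[~alarm U (ack & alarm)]) = {m4, m7}
E[alarm U A[~alarm U (ack & alarm)]]: least fixpoint, start Z0 = Sat(A[~alarm U (ack & alarm)]) = {m4, m7}, add states in Sat(alarm) with some successor in Z. Z1 = {m4, m5, m7}; Z2 = {m0, m4, m5, m7}; fixed.
Sat(E[alarm U A[~alarm U (ack & alarm)]]) = {m0, m4, m5, m7}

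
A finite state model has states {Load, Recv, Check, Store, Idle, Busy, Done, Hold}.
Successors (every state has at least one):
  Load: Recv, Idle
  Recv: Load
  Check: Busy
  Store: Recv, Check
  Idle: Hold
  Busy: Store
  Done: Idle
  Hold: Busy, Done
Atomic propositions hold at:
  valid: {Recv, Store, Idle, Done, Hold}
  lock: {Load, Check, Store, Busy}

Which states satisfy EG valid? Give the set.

{Idle, Done, Hold}

EG valid: greatest fixpoint, start Z0 = {Recv, Store, Idle, Done, Hold}, keep only states in Sat with some successor in Z. Z1 = {Store, Idle, Done, Hold}; Z2 = {Idle, Done, Hold}; fixed.
Sat(EG valid) = {Idle, Done, Hold}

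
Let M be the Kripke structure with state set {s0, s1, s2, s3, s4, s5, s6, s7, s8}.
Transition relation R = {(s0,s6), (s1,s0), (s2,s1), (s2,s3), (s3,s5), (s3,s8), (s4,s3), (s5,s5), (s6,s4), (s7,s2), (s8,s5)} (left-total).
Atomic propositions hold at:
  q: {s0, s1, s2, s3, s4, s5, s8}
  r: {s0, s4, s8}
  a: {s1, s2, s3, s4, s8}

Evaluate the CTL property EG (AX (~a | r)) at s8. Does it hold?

Yes

Sat(~a) = {s0, s5, s6, s7}
Sat(~a | r) = {s0, s4, s5, s6, s7, s8}
Sat(AX (~a | r)) = {s : every successor in {s0, s4, s5, s6, s7, s8}} = {s0, s1, s3, s5, s6, s8}
EG (AX (~a | r)): greatest fixpoint, start Z0 = {s0, s1, s3, s5, s6, s8}, keep only states in Sat with some successor in Z. Z1 = {s0, s1, s3, s5, s8}; Z2 = {s1, s3, s5, s8}; Z3 = {s3, s5, s8}; fixed.
Sat(EG (AX (~a | r))) = {s3, s5, s8}
s8 ∈ Sat(EG (AX (~a | r))) = {s3, s5, s8}, so the formula holds at s8.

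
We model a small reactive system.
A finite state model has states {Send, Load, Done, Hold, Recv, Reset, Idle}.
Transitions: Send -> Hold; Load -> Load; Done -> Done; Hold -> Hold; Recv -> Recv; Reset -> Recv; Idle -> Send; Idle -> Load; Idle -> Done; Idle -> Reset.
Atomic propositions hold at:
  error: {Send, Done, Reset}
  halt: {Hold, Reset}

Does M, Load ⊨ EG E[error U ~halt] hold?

Sat(~halt) = {Send, Load, Done, Recv, Idle}
E[error U ~halt]: least fixpoint, start Z0 = Sat(~halt) = {Send, Load, Done, Recv, Idle}, add states in Sat(error) with some successor in Z. Z1 = {Send, Load, Done, Recv, Reset, Idle}; fixed.
Sat(E[error U ~halt]) = {Send, Load, Done, Recv, Reset, Idle}
EG E[error U ~halt]: greatest fixpoint, start Z0 = {Send, Load, Done, Recv, Reset, Idle}, keep only states in Sat with some successor in Z. Z1 = {Load, Done, Recv, Reset, Idle}; fixed.
Sat(EG E[error U ~halt]) = {Load, Done, Recv, Reset, Idle}
Load ∈ Sat(EG E[error U ~halt]) = {Load, Done, Recv, Reset, Idle}, so the formula holds at Load.

Yes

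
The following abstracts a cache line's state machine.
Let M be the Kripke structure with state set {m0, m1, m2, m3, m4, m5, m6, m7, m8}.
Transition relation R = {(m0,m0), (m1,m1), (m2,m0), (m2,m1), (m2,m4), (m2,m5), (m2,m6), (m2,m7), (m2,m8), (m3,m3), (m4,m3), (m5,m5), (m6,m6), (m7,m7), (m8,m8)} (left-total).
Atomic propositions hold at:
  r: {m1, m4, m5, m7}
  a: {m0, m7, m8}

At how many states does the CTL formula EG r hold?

3

EG r: greatest fixpoint, start Z0 = {m1, m4, m5, m7}, keep only states in Sat with some successor in Z. Z1 = {m1, m5, m7}; fixed.
Sat(EG r) = {m1, m5, m7}
|Sat(EG r)| = |{m1, m5, m7}| = 3.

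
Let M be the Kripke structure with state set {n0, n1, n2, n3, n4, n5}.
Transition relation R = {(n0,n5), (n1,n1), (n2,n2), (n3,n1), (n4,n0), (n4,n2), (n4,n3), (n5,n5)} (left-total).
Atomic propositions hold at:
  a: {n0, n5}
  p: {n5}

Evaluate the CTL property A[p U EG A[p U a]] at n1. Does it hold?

A[p U a]: least fixpoint, start Z0 = Sat(a) = {n0, n5}, add states in Sat(p) with every successor in Z. Already a fixed point.
Sat(A[p U a]) = {n0, n5}
EG A[p U a]: greatest fixpoint, start Z0 = {n0, n5}, keep only states in Sat with some successor in Z. Already a fixed point.
Sat(EG A[p U a]) = {n0, n5}
A[p U EG A[p U a]]: least fixpoint, start Z0 = Sat(EG A[p U a]) = {n0, n5}, add states in Sat(p) with every successor in Z. Already a fixed point.
Sat(A[p U EG A[p U a]]) = {n0, n5}
n1 ∉ Sat(A[p U EG A[p U a]]) = {n0, n5}, so the formula does not hold at n1.

No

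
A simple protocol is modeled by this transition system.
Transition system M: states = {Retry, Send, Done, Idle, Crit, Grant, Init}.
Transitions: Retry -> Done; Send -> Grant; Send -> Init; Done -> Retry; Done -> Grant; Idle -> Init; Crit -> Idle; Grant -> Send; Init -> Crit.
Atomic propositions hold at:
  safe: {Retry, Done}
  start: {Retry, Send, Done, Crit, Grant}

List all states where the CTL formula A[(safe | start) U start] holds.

Sat(safe | start) = {Retry, Send, Done, Crit, Grant}
A[(safe | start) U start]: least fixpoint, start Z0 = Sat(start) = {Retry, Send, Done, Crit, Grant}, add states in Sat(safe | start) with every successor in Z. Already a fixed point.
Sat(A[(safe | start) U start]) = {Retry, Send, Done, Crit, Grant}

{Retry, Send, Done, Crit, Grant}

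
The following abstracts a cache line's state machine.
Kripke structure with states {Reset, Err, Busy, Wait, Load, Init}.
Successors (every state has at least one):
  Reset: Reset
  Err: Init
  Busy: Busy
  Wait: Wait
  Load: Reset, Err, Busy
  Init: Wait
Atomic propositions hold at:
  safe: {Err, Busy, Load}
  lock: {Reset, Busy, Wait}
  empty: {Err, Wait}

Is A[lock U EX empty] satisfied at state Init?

Sat(EX empty) = {s : some successor in {Err, Wait}} = {Wait, Load, Init}
A[lock U EX empty]: least fixpoint, start Z0 = Sat(EX empty) = {Wait, Load, Init}, add states in Sat(lock) with every successor in Z. Already a fixed point.
Sat(A[lock U EX empty]) = {Wait, Load, Init}
Init ∈ Sat(A[lock U EX empty]) = {Wait, Load, Init}, so the formula holds at Init.

Yes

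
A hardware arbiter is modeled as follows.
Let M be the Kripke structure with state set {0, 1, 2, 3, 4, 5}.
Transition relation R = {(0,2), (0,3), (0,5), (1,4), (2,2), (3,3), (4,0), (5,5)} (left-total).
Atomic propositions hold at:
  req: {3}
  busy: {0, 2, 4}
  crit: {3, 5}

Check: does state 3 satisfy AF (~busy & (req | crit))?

Sat(~busy) = {1, 3, 5}
Sat(req | crit) = {3, 5}
Sat(~busy & (req | crit)) = {3, 5}
AF (~busy & (req | crit)): least fixpoint, start Z0 = {3, 5}, add states with every successor in Z. Already a fixed point.
Sat(AF (~busy & (req | crit))) = {3, 5}
3 ∈ Sat(AF (~busy & (req | crit))) = {3, 5}, so the formula holds at 3.

Yes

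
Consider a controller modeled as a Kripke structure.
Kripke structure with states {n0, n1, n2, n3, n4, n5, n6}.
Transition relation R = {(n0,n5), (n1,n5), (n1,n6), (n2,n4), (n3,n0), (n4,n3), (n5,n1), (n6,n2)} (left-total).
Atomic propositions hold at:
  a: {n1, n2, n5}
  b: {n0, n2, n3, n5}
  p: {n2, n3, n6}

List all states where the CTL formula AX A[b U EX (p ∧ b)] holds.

{n2, n6}

Sat(p ∧ b) = {n2, n3}
Sat(EX (p ∧ b)) = {s : some successor in {n2, n3}} = {n4, n6}
A[b U EX (p ∧ b)]: least fixpoint, start Z0 = Sat(EX (p ∧ b)) = {n4, n6}, add states in Sat(b) with every successor in Z. Z1 = {n2, n4, n6}; fixed.
Sat(A[b U EX (p ∧ b)]) = {n2, n4, n6}
Sat(AX A[b U EX (p ∧ b)]) = {s : every successor in {n2, n4, n6}} = {n2, n6}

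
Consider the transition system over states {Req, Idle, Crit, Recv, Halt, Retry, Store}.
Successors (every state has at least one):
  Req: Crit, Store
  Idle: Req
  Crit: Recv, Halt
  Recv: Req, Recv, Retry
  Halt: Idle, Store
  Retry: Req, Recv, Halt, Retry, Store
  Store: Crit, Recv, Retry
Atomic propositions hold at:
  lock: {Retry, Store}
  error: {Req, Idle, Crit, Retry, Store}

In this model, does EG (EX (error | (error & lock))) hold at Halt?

Sat(error & lock) = {Retry, Store}
Sat(error | (error & lock)) = {Req, Idle, Crit, Retry, Store}
Sat(EX (error | (error & lock))) = {s : some successor in {Req, Idle, Crit, Retry, Store}} = {Req, Idle, Recv, Halt, Retry, Store}
EG (EX (error | (error & lock))): greatest fixpoint, start Z0 = {Req, Idle, Recv, Halt, Retry, Store}, keep only states in Sat with some successor in Z. Already a fixed point.
Sat(EG (EX (error | (error & lock)))) = {Req, Idle, Recv, Halt, Retry, Store}
Halt ∈ Sat(EG (EX (error | (error & lock)))) = {Req, Idle, Recv, Halt, Retry, Store}, so the formula holds at Halt.

Yes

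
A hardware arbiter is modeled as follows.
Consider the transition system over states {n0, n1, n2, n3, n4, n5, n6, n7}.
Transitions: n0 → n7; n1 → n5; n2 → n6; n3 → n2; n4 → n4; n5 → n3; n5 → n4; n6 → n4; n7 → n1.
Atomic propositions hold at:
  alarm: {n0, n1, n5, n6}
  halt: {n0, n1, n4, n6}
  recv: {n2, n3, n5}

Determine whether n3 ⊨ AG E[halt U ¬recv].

No

Sat(¬recv) = {n0, n1, n4, n6, n7}
E[halt U ¬recv]: least fixpoint, start Z0 = Sat(¬recv) = {n0, n1, n4, n6, n7}, add states in Sat(halt) with some successor in Z. Already a fixed point.
Sat(E[halt U ¬recv]) = {n0, n1, n4, n6, n7}
AG E[halt U ¬recv]: greatest fixpoint, start Z0 = {n0, n1, n4, n6, n7}, keep only states in Sat with every successor in Z. Z1 = {n0, n4, n6, n7}; Z2 = {n0, n4, n6}; Z3 = {n4, n6}; fixed.
Sat(AG E[halt U ¬recv]) = {n4, n6}
n3 ∉ Sat(AG E[halt U ¬recv]) = {n4, n6}, so the formula does not hold at n3.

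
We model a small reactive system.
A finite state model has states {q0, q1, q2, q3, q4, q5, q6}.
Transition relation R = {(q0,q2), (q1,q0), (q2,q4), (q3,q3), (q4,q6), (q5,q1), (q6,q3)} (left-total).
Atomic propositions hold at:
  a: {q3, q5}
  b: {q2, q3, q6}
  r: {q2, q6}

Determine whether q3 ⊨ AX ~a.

No

Sat(~a) = {q0, q1, q2, q4, q6}
Sat(AX ~a) = {s : every successor in {q0, q1, q2, q4, q6}} = {q0, q1, q2, q4, q5}
q3 ∉ Sat(AX ~a) = {q0, q1, q2, q4, q5}, so the formula does not hold at q3.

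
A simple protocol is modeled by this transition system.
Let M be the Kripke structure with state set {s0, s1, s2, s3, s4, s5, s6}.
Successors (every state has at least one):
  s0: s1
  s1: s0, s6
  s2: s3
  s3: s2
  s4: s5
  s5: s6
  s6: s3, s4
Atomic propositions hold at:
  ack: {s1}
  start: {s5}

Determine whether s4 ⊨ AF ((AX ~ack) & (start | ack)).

Sat(~ack) = {s0, s2, s3, s4, s5, s6}
Sat(AX ~ack) = {s : every successor in {s0, s2, s3, s4, s5, s6}} = {s1, s2, s3, s4, s5, s6}
Sat(start | ack) = {s1, s5}
Sat((AX ~ack) & (start | ack)) = {s1, s5}
AF ((AX ~ack) & (start | ack)): least fixpoint, start Z0 = {s1, s5}, add states with every successor in Z. Z1 = {s0, s1, s4, s5}; fixed.
Sat(AF ((AX ~ack) & (start | ack))) = {s0, s1, s4, s5}
s4 ∈ Sat(AF ((AX ~ack) & (start | ack))) = {s0, s1, s4, s5}, so the formula holds at s4.

Yes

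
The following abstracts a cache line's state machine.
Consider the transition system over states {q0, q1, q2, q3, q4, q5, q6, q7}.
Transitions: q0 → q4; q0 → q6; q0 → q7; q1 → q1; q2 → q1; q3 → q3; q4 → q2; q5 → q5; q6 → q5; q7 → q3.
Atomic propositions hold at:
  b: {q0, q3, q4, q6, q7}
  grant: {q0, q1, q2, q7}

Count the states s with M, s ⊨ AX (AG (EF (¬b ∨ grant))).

Sat(¬b) = {q1, q2, q5}
Sat(¬b ∨ grant) = {q0, q1, q2, q5, q7}
EF (¬b ∨ grant): least fixpoint, start Z0 = {q0, q1, q2, q5, q7}, add states with some successor in Z. Z1 = {q0, q1, q2, q4, q5, q6, q7}; fixed.
Sat(EF (¬b ∨ grant)) = {q0, q1, q2, q4, q5, q6, q7}
AG (EF (¬b ∨ grant)): greatest fixpoint, start Z0 = {q0, q1, q2, q4, q5, q6, q7}, keep only states in Sat with every successor in Z. Z1 = {q0, q1, q2, q4, q5, q6}; Z2 = {q1, q2, q4, q5, q6}; fixed.
Sat(AG (EF (¬b ∨ grant))) = {q1, q2, q4, q5, q6}
Sat(AX (AG (EF (¬b ∨ grant)))) = {s : every successor in {q1, q2, q4, q5, q6}} = {q1, q2, q4, q5, q6}
|Sat(AX (AG (EF (¬b ∨ grant))))| = |{q1, q2, q4, q5, q6}| = 5.

5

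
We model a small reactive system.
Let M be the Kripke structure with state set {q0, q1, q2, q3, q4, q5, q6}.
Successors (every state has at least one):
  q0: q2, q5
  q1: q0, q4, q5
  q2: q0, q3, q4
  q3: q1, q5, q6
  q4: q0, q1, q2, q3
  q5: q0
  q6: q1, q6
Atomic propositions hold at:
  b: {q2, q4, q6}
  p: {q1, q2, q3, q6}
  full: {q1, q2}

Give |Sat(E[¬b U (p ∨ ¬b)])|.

6

Sat(¬b) = {q0, q1, q3, q5}
Sat(p ∨ ¬b) = {q0, q1, q2, q3, q5, q6}
E[¬b U (p ∨ ¬b)]: least fixpoint, start Z0 = Sat((p ∨ ¬b)) = {q0, q1, q2, q3, q5, q6}, add states in Sat(¬b) with some successor in Z. Already a fixed point.
Sat(E[¬b U (p ∨ ¬b)]) = {q0, q1, q2, q3, q5, q6}
|Sat(E[¬b U (p ∨ ¬b)])| = |{q0, q1, q2, q3, q5, q6}| = 6.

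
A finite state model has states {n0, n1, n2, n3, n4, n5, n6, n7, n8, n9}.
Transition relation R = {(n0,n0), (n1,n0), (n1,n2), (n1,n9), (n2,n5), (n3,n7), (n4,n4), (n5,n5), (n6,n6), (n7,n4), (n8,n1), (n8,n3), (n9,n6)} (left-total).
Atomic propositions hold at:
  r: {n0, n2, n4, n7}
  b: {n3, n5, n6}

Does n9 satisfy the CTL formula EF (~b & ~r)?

Sat(~b) = {n0, n1, n2, n4, n7, n8, n9}
Sat(~r) = {n1, n3, n5, n6, n8, n9}
Sat(~b & ~r) = {n1, n8, n9}
EF (~b & ~r): least fixpoint, start Z0 = {n1, n8, n9}, add states with some successor in Z. Already a fixed point.
Sat(EF (~b & ~r)) = {n1, n8, n9}
n9 ∈ Sat(EF (~b & ~r)) = {n1, n8, n9}, so the formula holds at n9.

Yes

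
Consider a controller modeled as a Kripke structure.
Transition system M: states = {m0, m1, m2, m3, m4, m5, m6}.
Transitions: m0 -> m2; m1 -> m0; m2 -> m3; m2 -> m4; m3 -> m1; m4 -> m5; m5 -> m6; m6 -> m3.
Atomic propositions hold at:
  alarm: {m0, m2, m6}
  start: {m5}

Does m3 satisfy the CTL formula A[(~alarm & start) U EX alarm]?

Sat(~alarm) = {m1, m3, m4, m5}
Sat(~alarm & start) = {m5}
Sat(EX alarm) = {s : some successor in {m0, m2, m6}} = {m0, m1, m5}
A[(~alarm & start) U EX alarm]: least fixpoint, start Z0 = Sat(EX alarm) = {m0, m1, m5}, add states in Sat(~alarm & start) with every successor in Z. Already a fixed point.
Sat(A[(~alarm & start) U EX alarm]) = {m0, m1, m5}
m3 ∉ Sat(A[(~alarm & start) U EX alarm]) = {m0, m1, m5}, so the formula does not hold at m3.

No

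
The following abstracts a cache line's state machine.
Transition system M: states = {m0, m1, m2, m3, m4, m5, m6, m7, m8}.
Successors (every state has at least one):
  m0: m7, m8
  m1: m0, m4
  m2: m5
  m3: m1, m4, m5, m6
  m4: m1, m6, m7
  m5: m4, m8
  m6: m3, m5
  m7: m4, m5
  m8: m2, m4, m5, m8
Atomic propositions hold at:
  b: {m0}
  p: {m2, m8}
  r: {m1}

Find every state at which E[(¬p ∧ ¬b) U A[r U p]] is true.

{m1, m2, m3, m4, m5, m6, m7, m8}

Sat(¬p) = {m0, m1, m3, m4, m5, m6, m7}
Sat(¬b) = {m1, m2, m3, m4, m5, m6, m7, m8}
Sat(¬p ∧ ¬b) = {m1, m3, m4, m5, m6, m7}
A[r U p]: least fixpoint, start Z0 = Sat(p) = {m2, m8}, add states in Sat(r) with every successor in Z. Already a fixed point.
Sat(A[r U p]) = {m2, m8}
E[(¬p ∧ ¬b) U A[r U p]]: least fixpoint, start Z0 = Sat(A[r U p]) = {m2, m8}, add states in Sat(¬p ∧ ¬b) with some successor in Z. Z1 = {m2, m5, m8}; Z2 = {m2, m3, m5, m6, m7, m8}; Z3 = {m2, m3, m4, m5, m6, m7, m8}; Z4 = {m1, m2, m3, m4, m5, m6, m7, m8}; fixed.
Sat(E[(¬p ∧ ¬b) U A[r U p]]) = {m1, m2, m3, m4, m5, m6, m7, m8}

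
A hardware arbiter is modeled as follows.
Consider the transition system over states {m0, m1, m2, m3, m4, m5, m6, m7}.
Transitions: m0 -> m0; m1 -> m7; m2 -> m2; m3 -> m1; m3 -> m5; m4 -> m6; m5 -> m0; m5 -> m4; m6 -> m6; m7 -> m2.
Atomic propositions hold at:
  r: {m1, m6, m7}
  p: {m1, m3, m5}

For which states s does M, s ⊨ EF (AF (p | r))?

{m1, m3, m4, m5, m6, m7}

Sat(p | r) = {m1, m3, m5, m6, m7}
AF (p | r): least fixpoint, start Z0 = {m1, m3, m5, m6, m7}, add states with every successor in Z. Z1 = {m1, m3, m4, m5, m6, m7}; fixed.
Sat(AF (p | r)) = {m1, m3, m4, m5, m6, m7}
EF (AF (p | r)): least fixpoint, start Z0 = {m1, m3, m4, m5, m6, m7}, add states with some successor in Z. Already a fixed point.
Sat(EF (AF (p | r))) = {m1, m3, m4, m5, m6, m7}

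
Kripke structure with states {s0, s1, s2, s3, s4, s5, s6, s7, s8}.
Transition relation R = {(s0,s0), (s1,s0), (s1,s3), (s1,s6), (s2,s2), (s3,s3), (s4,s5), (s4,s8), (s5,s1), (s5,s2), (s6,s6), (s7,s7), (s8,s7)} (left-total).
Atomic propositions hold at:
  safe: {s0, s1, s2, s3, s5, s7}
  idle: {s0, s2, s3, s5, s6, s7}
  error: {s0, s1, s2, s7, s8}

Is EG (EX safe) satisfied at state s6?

Sat(EX safe) = {s : some successor in {s0, s1, s2, s3, s5, s7}} = {s0, s1, s2, s3, s4, s5, s7, s8}
EG (EX safe): greatest fixpoint, start Z0 = {s0, s1, s2, s3, s4, s5, s7, s8}, keep only states in Sat with some successor in Z. Already a fixed point.
Sat(EG (EX safe)) = {s0, s1, s2, s3, s4, s5, s7, s8}
s6 ∉ Sat(EG (EX safe)) = {s0, s1, s2, s3, s4, s5, s7, s8}, so the formula does not hold at s6.

No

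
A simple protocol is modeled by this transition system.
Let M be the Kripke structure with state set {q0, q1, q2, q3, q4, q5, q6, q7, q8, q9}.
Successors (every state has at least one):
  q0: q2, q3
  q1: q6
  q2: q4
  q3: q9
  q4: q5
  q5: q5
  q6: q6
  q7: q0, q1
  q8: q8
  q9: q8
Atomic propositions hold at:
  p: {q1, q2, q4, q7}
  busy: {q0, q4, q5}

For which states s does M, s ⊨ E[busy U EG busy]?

{q4, q5}

EG busy: greatest fixpoint, start Z0 = {q0, q4, q5}, keep only states in Sat with some successor in Z. Z1 = {q4, q5}; fixed.
Sat(EG busy) = {q4, q5}
E[busy U EG busy]: least fixpoint, start Z0 = Sat(EG busy) = {q4, q5}, add states in Sat(busy) with some successor in Z. Already a fixed point.
Sat(E[busy U EG busy]) = {q4, q5}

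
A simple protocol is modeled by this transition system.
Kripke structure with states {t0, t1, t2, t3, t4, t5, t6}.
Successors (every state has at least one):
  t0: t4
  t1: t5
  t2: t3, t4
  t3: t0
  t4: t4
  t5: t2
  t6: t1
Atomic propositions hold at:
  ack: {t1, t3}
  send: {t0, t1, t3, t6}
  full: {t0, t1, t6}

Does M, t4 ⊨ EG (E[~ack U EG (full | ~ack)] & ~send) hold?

Yes

Sat(~ack) = {t0, t2, t4, t5, t6}
Sat(full | ~ack) = {t0, t1, t2, t4, t5, t6}
EG (full | ~ack): greatest fixpoint, start Z0 = {t0, t1, t2, t4, t5, t6}, keep only states in Sat with some successor in Z. Already a fixed point.
Sat(EG (full | ~ack)) = {t0, t1, t2, t4, t5, t6}
E[~ack U EG (full | ~ack)]: least fixpoint, start Z0 = Sat(EG (full | ~ack)) = {t0, t1, t2, t4, t5, t6}, add states in Sat(~ack) with some successor in Z. Already a fixed point.
Sat(E[~ack U EG (full | ~ack)]) = {t0, t1, t2, t4, t5, t6}
Sat(~send) = {t2, t4, t5}
Sat(E[~ack U EG (full | ~ack)] & ~send) = {t2, t4, t5}
EG (E[~ack U EG (full | ~ack)] & ~send): greatest fixpoint, start Z0 = {t2, t4, t5}, keep only states in Sat with some successor in Z. Already a fixed point.
Sat(EG (E[~ack U EG (full | ~ack)] & ~send)) = {t2, t4, t5}
t4 ∈ Sat(EG (E[~ack U EG (full | ~ack)] & ~send)) = {t2, t4, t5}, so the formula holds at t4.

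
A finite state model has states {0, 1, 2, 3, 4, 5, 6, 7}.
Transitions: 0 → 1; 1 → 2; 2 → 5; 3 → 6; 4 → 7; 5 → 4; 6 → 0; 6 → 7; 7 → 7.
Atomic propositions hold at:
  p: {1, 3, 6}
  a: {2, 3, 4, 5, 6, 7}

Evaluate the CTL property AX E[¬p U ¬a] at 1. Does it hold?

Sat(¬p) = {0, 2, 4, 5, 7}
Sat(¬a) = {0, 1}
E[¬p U ¬a]: least fixpoint, start Z0 = Sat(¬a) = {0, 1}, add states in Sat(¬p) with some successor in Z. Already a fixed point.
Sat(E[¬p U ¬a]) = {0, 1}
Sat(AX E[¬p U ¬a]) = {s : every successor in {0, 1}} = {0}
1 ∉ Sat(AX E[¬p U ¬a]) = {0}, so the formula does not hold at 1.

No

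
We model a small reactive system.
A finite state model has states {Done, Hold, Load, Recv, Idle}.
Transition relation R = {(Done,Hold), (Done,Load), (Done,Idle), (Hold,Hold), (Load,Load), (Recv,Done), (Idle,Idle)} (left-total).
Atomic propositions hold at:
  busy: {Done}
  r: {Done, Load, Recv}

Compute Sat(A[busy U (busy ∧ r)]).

{Done}

Sat(busy ∧ r) = {Done}
A[busy U (busy ∧ r)]: least fixpoint, start Z0 = Sat((busy ∧ r)) = {Done}, add states in Sat(busy) with every successor in Z. Already a fixed point.
Sat(A[busy U (busy ∧ r)]) = {Done}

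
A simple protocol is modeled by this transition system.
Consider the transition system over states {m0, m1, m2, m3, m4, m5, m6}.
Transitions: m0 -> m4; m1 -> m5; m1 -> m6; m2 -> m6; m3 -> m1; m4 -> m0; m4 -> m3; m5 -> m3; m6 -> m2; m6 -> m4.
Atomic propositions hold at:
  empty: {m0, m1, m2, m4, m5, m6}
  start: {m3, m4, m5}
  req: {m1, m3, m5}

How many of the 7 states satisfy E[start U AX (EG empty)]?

EG empty: greatest fixpoint, start Z0 = {m0, m1, m2, m4, m5, m6}, keep only states in Sat with some successor in Z. Z1 = {m0, m1, m2, m4, m6}; fixed.
Sat(EG empty) = {m0, m1, m2, m4, m6}
Sat(AX (EG empty)) = {s : every successor in {m0, m1, m2, m4, m6}} = {m0, m2, m3, m6}
E[start U AX (EG empty)]: least fixpoint, start Z0 = Sat(AX (EG empty)) = {m0, m2, m3, m6}, add states in Sat(start) with some successor in Z. Z1 = {m0, m2, m3, m4, m5, m6}; fixed.
Sat(E[start U AX (EG empty)]) = {m0, m2, m3, m4, m5, m6}
|Sat(E[start U AX (EG empty)])| = |{m0, m2, m3, m4, m5, m6}| = 6.

6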